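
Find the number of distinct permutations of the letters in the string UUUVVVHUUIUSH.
13! / (6! × 3! × 2! × 1! × 1!) = 720720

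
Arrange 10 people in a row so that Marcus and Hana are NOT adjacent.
Total - adjacent = 10! - (10-1)!×2 = 3628800 - 725760 = 2903040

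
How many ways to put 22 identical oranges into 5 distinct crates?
C(22+5-1, 5-1) = C(26, 4) = 14950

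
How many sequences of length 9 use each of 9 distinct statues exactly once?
9! = 362880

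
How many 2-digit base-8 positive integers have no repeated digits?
First digit: 7 choices (nonzero). Then descending: 7 × 7 = 49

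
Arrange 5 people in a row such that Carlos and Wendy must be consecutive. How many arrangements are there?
Treat the 2 as one block: (5-2+1)! × 2! = 24 × 2 = 48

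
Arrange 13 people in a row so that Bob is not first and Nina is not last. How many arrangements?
By inclusion-exclusion: 13! - 2×(13-1)! + (13-2)! = 6227020800 - 958003200 + 39916800 = 5308934400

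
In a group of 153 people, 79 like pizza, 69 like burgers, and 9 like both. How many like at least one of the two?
|A∪B| = |A| + |B| - |A∩B| = 79 + 69 - 9 = 139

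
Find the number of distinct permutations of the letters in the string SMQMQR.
6! / (2! × 1! × 2! × 1!) = 180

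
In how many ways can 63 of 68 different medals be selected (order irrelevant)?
C(68,63) = 68!/(63!×5!) = 10424128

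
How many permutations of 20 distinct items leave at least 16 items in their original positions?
Exactly j fixed points: C(20,j)·!(20-j); sum over j ≥ 16 (derangement numbers via !m = (m-1)·(!(m-1) + !(m-2)): !0..!4 = 1, 0, 1, 2, 9). Σ_{j=16}^{20} C(20,j)·!(20-j) = C(20,16)·!4 + C(20,17)·!3 + C(20,18)·!2 + C(20,19)·!1 + C(20,20)·!0 = 4845·9 + 1140·2 + 190·1 + 20·0 + 1·1 = 46076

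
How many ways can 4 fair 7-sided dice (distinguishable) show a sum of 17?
Coefficient of x^17 in (x + x² + ... + x^7)^4. By inclusion-exclusion on dice exceeding 7: Σ_j (-1)^j C(4,j)·C(17-1-7j, 3) = C(4,0)·C(16,3) - C(4,1)·C(9,3) = 1·560 - 4·84 = 224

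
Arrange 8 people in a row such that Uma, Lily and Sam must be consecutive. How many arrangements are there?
Treat the 3 as one block: (8-3+1)! × 3! = 720 × 6 = 4320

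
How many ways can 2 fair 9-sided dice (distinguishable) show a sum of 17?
Coefficient of x^17 in (x + x² + ... + x^9)^2. By inclusion-exclusion on dice exceeding 9: Σ_j (-1)^j C(2,j)·C(17-1-9j, 1) = C(2,0)·C(16,1) - C(2,1)·C(7,1) = 1·16 - 2·7 = 2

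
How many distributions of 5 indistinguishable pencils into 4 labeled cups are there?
C(5+4-1, 4-1) = C(8, 3) = 56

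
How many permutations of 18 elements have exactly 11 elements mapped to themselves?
Choose the 11 fixed points C(18,11) = 31824, derange the rest: !7 = Σ_{j=0}^{7} (-1)^j·7!/j! = 5040 - 5040 + 2520 - 840 + 210 - 42 + 7 - 1 = 1854. Product = 31824 × 1854 = 59001696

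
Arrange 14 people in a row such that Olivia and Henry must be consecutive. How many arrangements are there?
Treat the 2 as one block: (14-2+1)! × 2! = 6227020800 × 2 = 12454041600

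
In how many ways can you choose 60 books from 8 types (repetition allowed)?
C(60+8-1, 8-1) = C(67, 7) = 869648208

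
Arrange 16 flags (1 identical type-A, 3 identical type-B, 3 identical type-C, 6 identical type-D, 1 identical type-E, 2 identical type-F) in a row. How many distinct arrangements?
16! / (1! × 3! × 3! × 6! × 1! × 2!) = 403603200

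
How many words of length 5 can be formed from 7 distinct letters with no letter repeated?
P(7,5) = 7!/(7-5)! = 2520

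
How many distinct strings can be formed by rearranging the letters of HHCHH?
5! / (4! × 1!) = 5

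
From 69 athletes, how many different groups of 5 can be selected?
C(69,5) = 69!/(5!×64!) = 11238513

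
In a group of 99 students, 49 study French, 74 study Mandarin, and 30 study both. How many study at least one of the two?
|A∪B| = |A| + |B| - |A∩B| = 49 + 74 - 30 = 93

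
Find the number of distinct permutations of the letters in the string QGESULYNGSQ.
11! / (2! × 1! × 1! × 2! × 1! × 1! × 1! × 2!) = 4989600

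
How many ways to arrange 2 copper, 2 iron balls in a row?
4! / (2! × 2!) = 6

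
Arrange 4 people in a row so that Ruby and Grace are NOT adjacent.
Total - adjacent = 4! - (4-1)!×2 = 24 - 12 = 12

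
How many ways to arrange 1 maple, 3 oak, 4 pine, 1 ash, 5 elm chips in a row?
14! / (1! × 3! × 4! × 1! × 5!) = 5045040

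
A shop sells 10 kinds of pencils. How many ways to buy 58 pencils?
C(58+10-1, 10-1) = C(67, 9) = 42757703560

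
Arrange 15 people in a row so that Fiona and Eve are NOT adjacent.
Total - adjacent = 15! - (15-1)!×2 = 1307674368000 - 174356582400 = 1133317785600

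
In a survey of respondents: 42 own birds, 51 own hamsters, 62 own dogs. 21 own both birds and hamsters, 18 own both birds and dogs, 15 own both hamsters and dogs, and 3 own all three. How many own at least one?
|A∪B∪C| = 42+51+62-21-18-15+3 = 104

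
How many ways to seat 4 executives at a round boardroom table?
Circular: fix one position, arrange the rest. (4-1)! = 6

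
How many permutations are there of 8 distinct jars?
8! = 40320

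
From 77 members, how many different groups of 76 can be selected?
C(77,76) = 77!/(76!×1!) = 77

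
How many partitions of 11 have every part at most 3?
Let r_j(i) = number of partitions of i into parts ≤ j, for i = 0..11. r_1(i) = 1 for all i; r_j(i) = r_{j-1}(i) + r_j(i-j). Rows j = 2..3: ≤2: 1 1 2 2 3 3 4 4 5 5 6 6; ≤3: 1 1 2 3 4 5 7 8 10 12 14 16. r_3(11) = 16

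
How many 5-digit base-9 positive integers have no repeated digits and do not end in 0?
Last digit: 8 nonzero choices. First digit: 7 (nonzero, ≠last). Middle 3: P(7,3) = 210. Total = 11760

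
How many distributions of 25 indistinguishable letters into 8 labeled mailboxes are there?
C(25+8-1, 8-1) = C(32, 7) = 3365856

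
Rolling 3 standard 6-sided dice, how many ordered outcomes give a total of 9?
Coefficient of x^9 in (x + x² + ... + x^6)^3. By inclusion-exclusion on dice exceeding 6: Σ_j (-1)^j C(3,j)·C(9-1-6j, 2) = C(3,0)·C(8,2) - C(3,1)·C(2,2) = 1·28 - 3·1 = 25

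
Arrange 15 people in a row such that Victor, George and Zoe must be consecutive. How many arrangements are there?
Treat the 3 as one block: (15-3+1)! × 3! = 6227020800 × 6 = 37362124800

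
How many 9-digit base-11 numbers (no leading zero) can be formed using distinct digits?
First digit: 10 choices (nonzero). Then descending: 10 × 10 × 9 × 8 × 7 × 6 × 5 × 4 × 3 = 18144000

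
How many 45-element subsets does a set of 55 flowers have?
C(55,45) = 55!/(45!×10!) = 29248649430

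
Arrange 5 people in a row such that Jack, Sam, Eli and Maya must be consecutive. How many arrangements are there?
Treat the 4 as one block: (5-4+1)! × 4! = 2 × 24 = 48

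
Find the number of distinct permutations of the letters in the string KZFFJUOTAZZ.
11! / (1! × 1! × 1! × 2! × 1! × 1! × 3! × 1!) = 3326400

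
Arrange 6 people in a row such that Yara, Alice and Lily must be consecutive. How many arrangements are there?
Treat the 3 as one block: (6-3+1)! × 3! = 24 × 6 = 144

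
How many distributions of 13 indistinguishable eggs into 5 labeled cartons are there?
C(13+5-1, 5-1) = C(17, 4) = 2380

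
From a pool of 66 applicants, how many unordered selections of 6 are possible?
C(66,6) = 66!/(6!×60!) = 90858768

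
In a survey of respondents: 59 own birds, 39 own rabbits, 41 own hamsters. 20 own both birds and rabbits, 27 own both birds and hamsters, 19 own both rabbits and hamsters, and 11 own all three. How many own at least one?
|A∪B∪C| = 59+39+41-20-27-19+11 = 84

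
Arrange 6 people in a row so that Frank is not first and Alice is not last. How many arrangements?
By inclusion-exclusion: 6! - 2×(6-1)! + (6-2)! = 720 - 240 + 24 = 504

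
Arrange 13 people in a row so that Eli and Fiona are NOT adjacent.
Total - adjacent = 13! - (13-1)!×2 = 6227020800 - 958003200 = 5269017600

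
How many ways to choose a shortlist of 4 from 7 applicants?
C(7,4) = 7!/(4!×3!) = 35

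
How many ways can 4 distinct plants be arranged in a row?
4! = 24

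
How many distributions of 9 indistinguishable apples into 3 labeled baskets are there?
C(9+3-1, 3-1) = C(11, 2) = 55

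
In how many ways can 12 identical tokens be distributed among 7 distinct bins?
C(12+7-1, 7-1) = C(18, 6) = 18564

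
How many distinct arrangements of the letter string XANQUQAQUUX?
11! / (2! × 1! × 3! × 2! × 3!) = 277200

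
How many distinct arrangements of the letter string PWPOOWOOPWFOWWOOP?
17! / (1! × 7! × 5! × 4!) = 24504480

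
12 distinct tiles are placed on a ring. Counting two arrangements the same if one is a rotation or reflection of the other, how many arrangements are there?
(12-1)!/2 = 39916800/2 = 19958400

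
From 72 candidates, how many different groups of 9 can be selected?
C(72,9) = 72!/(9!×63!) = 85113005120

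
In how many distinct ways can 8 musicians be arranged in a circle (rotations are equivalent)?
Circular: fix one position, arrange the rest. (8-1)! = 5040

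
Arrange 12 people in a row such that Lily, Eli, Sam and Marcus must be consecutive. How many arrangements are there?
Treat the 4 as one block: (12-4+1)! × 4! = 362880 × 24 = 8709120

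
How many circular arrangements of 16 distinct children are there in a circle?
Circular: fix one position, arrange the rest. (16-1)! = 1307674368000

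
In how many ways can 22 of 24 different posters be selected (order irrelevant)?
C(24,22) = 24!/(22!×2!) = 276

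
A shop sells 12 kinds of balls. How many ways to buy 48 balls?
C(48+12-1, 12-1) = C(59, 11) = 279871768995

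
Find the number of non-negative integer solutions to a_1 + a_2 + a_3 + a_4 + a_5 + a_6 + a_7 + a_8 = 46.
C(46+8-1, 8-1) = C(53, 7) = 154143080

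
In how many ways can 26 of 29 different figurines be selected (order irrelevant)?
C(29,26) = 29!/(26!×3!) = 3654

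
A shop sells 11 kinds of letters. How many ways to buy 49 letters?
C(49+11-1, 11-1) = C(59, 10) = 62828356305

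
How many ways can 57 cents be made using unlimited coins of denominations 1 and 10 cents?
Coefficient of x^57 in 1/(1-x^1) · 1/(1-x^10). Use j coins of 10 for j = 0..⌊57/10⌋ = 5, the rest in 1s: 5 + 1 = 6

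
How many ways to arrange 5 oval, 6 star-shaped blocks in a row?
11! / (5! × 6!) = 462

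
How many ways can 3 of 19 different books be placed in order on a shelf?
P(19,3) = 19!/(19-3)! = 5814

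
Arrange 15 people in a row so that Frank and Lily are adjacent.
Treat as block: (15-1)! × 2! = 87178291200 × 2 = 174356582400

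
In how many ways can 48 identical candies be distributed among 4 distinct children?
C(48+4-1, 4-1) = C(51, 3) = 20825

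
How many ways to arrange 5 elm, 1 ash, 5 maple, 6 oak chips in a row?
17! / (5! × 1! × 5! × 6!) = 34306272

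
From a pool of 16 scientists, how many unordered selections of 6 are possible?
C(16,6) = 16!/(6!×10!) = 8008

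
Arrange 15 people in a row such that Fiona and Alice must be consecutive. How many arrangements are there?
Treat the 2 as one block: (15-2+1)! × 2! = 87178291200 × 2 = 174356582400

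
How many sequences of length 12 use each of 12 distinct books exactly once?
12! = 479001600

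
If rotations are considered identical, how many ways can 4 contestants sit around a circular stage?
Circular: fix one position, arrange the rest. (4-1)! = 6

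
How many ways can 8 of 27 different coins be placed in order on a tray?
P(27,8) = 27!/(27-8)! = 89513424000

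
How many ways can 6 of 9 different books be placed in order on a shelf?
P(9,6) = 9!/(9-6)! = 60480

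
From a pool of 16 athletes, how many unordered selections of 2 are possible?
C(16,2) = 16!/(2!×14!) = 120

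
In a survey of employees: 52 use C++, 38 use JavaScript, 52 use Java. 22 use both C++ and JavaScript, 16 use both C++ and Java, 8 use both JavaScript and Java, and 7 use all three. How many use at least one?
|A∪B∪C| = 52+38+52-22-16-8+7 = 103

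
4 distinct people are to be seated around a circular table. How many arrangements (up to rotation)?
Circular: fix one position, arrange the rest. (4-1)! = 6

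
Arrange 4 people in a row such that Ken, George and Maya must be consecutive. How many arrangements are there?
Treat the 3 as one block: (4-3+1)! × 3! = 2 × 6 = 12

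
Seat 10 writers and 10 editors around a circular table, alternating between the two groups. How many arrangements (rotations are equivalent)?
Fix one of the writers: (10-1)! ways for the remaining writers, × 10! ways for the editors = 362880 × 3628800 = 1316818944000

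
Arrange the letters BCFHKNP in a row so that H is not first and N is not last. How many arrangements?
By inclusion-exclusion: 7! - 2×(7-1)! + (7-2)! = 5040 - 1440 + 120 = 3720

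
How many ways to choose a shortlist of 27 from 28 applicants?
C(28,27) = 28!/(27!×1!) = 28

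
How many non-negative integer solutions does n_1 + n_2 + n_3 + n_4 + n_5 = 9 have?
C(9+5-1, 5-1) = C(13, 4) = 715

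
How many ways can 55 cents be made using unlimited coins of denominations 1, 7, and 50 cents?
Coefficient of x^55 in 1/(1-x^1) · 1/(1-x^7) · 1/(1-x^50). Case on j = number of 50-cent coins (j = 0..1); remainder r = 55 - 50j is made from {1,7} in ⌊r/7⌋+1 ways. r = 55, 5 → 8 + 1 = 9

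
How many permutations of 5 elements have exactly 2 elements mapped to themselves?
Choose the 2 fixed points C(5,2) = 10, derange the rest: !3 = Σ_{j=0}^{3} (-1)^j·3!/j! = 6 - 6 + 3 - 1 = 2. Product = 10 × 2 = 20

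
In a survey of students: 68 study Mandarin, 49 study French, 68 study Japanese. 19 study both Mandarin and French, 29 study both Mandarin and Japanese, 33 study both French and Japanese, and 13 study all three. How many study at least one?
|A∪B∪C| = 68+49+68-19-29-33+13 = 117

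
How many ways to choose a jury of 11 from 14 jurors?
C(14,11) = 14!/(11!×3!) = 364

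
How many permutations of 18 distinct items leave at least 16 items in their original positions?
Exactly j fixed points: C(18,j)·!(18-j); sum over j ≥ 16 (derangement numbers via !m = (m-1)·(!(m-1) + !(m-2)): !0..!2 = 1, 0, 1). Σ_{j=16}^{18} C(18,j)·!(18-j) = C(18,16)·!2 + C(18,17)·!1 + C(18,18)·!0 = 153·1 + 18·0 + 1·1 = 154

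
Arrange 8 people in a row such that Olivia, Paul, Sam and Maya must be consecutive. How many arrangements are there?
Treat the 4 as one block: (8-4+1)! × 4! = 120 × 24 = 2880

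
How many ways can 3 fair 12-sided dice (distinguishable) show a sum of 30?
Coefficient of x^30 in (x + x² + ... + x^12)^3. By inclusion-exclusion on dice exceeding 12: Σ_j (-1)^j C(3,j)·C(30-1-12j, 2) = C(3,0)·C(29,2) - C(3,1)·C(17,2) + C(3,2)·C(5,2) = 1·406 - 3·136 + 3·10 = 28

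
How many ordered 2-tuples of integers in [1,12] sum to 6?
Coefficient of x^6 in (x + x² + ... + x^12)^2. By inclusion-exclusion on dice exceeding 12: Σ_j (-1)^j C(2,j)·C(6-1-12j, 1) = C(2,0)·C(5,1) = 1·5 = 5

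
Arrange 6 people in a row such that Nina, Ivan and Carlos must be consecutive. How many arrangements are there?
Treat the 3 as one block: (6-3+1)! × 3! = 24 × 6 = 144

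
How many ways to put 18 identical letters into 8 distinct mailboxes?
C(18+8-1, 8-1) = C(25, 7) = 480700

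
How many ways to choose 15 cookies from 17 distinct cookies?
C(17,15) = 17!/(15!×2!) = 136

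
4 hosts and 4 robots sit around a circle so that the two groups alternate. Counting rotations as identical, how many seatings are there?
Fix one of the hosts: (4-1)! ways for the remaining hosts, × 4! ways for the robots = 6 × 24 = 144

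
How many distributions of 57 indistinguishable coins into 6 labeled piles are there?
C(57+6-1, 6-1) = C(62, 5) = 6471002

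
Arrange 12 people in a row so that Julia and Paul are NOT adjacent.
Total - adjacent = 12! - (12-1)!×2 = 479001600 - 79833600 = 399168000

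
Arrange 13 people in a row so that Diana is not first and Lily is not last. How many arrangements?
By inclusion-exclusion: 13! - 2×(13-1)! + (13-2)! = 6227020800 - 958003200 + 39916800 = 5308934400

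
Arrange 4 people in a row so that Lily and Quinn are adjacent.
Treat as block: (4-1)! × 2! = 6 × 2 = 12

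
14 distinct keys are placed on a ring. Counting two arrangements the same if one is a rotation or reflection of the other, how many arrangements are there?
(14-1)!/2 = 6227020800/2 = 3113510400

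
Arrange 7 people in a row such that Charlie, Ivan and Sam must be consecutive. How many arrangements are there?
Treat the 3 as one block: (7-3+1)! × 3! = 120 × 6 = 720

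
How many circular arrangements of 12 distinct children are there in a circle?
Circular: fix one position, arrange the rest. (12-1)! = 39916800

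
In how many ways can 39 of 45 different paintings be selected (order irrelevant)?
C(45,39) = 45!/(39!×6!) = 8145060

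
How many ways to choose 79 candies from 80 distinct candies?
C(80,79) = 80!/(79!×1!) = 80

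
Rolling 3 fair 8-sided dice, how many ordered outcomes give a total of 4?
Coefficient of x^4 in (x + x² + ... + x^8)^3. By inclusion-exclusion on dice exceeding 8: Σ_j (-1)^j C(3,j)·C(4-1-8j, 2) = C(3,0)·C(3,2) = 1·3 = 3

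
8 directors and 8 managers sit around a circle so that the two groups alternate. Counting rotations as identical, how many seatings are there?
Fix one of the directors: (8-1)! ways for the remaining directors, × 8! ways for the managers = 5040 × 40320 = 203212800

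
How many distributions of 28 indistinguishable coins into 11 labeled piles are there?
C(28+11-1, 11-1) = C(38, 10) = 472733756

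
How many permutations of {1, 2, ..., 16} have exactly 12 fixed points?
Choose the 12 fixed points C(16,12) = 1820, derange the rest: !4 = Σ_{j=0}^{4} (-1)^j·4!/j! = 24 - 24 + 12 - 4 + 1 = 9. Product = 1820 × 9 = 16380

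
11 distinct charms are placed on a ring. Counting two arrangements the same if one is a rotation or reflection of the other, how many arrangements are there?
(11-1)!/2 = 3628800/2 = 1814400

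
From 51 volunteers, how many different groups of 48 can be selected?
C(51,48) = 51!/(48!×3!) = 20825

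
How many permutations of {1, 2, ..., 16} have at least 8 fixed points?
Exactly j fixed points: C(16,j)·!(16-j); sum over j ≥ 8 (derangement numbers via !m = (m-1)·(!(m-1) + !(m-2)): !0..!8 = 1, 0, 1, 2, 9, 44, 265, 1854, 14833). Σ_{j=8}^{16} C(16,j)·!(16-j) = C(16,8)·!8 + C(16,9)·!7 + C(16,10)·!6 + C(16,11)·!5 + C(16,12)·!4 + C(16,13)·!3 + C(16,14)·!2 + C(16,15)·!1 + C(16,16)·!0 = 12870·14833 + 11440·1854 + 8008·265 + 4368·44 + 1820·9 + 560·2 + 120·1 + 16·0 + 1·1 = 214442403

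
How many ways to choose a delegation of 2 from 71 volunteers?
C(71,2) = 71!/(2!×69!) = 2485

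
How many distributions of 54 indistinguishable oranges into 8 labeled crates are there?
C(54+8-1, 8-1) = C(61, 7) = 436270780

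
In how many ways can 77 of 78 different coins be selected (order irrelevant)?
C(78,77) = 78!/(77!×1!) = 78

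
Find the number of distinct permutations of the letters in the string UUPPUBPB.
8! / (3! × 2! × 3!) = 560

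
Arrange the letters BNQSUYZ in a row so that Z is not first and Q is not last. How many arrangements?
By inclusion-exclusion: 7! - 2×(7-1)! + (7-2)! = 5040 - 1440 + 120 = 3720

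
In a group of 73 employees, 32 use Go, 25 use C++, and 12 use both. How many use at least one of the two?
|A∪B| = |A| + |B| - |A∩B| = 32 + 25 - 12 = 45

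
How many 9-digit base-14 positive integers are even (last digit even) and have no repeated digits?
Last∈{0,2,4,6,8,10,12}. Last=0: 51891840. Last nonzero: 6×12×P(12,7) = 287400960. Total = 339292800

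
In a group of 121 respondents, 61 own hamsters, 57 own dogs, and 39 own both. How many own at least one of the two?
|A∪B| = |A| + |B| - |A∩B| = 61 + 57 - 39 = 79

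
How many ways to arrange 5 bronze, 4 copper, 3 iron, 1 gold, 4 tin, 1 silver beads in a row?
18! / (5! × 4! × 3! × 1! × 4! × 1!) = 15437822400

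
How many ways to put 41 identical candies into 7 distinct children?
C(41+7-1, 7-1) = C(47, 6) = 10737573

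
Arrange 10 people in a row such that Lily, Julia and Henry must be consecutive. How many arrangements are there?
Treat the 3 as one block: (10-3+1)! × 3! = 40320 × 6 = 241920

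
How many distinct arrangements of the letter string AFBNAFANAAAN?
12! / (2! × 1! × 6! × 3!) = 55440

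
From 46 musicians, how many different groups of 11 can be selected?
C(46,11) = 46!/(11!×35!) = 13340783196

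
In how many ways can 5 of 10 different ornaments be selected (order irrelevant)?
C(10,5) = 10!/(5!×5!) = 252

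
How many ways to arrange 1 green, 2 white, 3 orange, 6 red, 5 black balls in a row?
17! / (1! × 2! × 3! × 6! × 5!) = 343062720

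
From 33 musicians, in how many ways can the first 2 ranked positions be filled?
P(33,2) = 33!/(33-2)! = 1056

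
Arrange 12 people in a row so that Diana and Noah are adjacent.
Treat as block: (12-1)! × 2! = 39916800 × 2 = 79833600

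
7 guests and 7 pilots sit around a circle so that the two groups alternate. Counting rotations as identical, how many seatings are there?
Fix one of the guests: (7-1)! ways for the remaining guests, × 7! ways for the pilots = 720 × 5040 = 3628800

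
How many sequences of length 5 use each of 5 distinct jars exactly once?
5! = 120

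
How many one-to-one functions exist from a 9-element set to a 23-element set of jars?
P(23,9) = 23!/(23-9)! = 296541907200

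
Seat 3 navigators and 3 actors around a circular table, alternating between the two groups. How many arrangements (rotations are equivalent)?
Fix one of the navigators: (3-1)! ways for the remaining navigators, × 3! ways for the actors = 2 × 6 = 12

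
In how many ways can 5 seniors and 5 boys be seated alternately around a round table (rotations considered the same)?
Fix one of the seniors: (5-1)! ways for the remaining seniors, × 5! ways for the boys = 24 × 120 = 2880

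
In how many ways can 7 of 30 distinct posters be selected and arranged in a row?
P(30,7) = 30!/(30-7)! = 10260432000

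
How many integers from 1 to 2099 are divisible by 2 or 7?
⌊2099/2⌋ + ⌊2099/7⌋ - ⌊2099/14⌋ = 1049 + 299 - 149 = 1199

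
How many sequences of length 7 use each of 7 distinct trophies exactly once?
7! = 5040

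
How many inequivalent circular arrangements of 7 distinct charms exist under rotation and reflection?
(7-1)!/2 = 720/2 = 360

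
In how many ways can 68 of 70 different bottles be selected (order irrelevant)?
C(70,68) = 70!/(68!×2!) = 2415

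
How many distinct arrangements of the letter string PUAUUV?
6! / (1! × 1! × 1! × 3!) = 120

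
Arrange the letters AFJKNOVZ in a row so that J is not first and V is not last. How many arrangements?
By inclusion-exclusion: 8! - 2×(8-1)! + (8-2)! = 40320 - 10080 + 720 = 30960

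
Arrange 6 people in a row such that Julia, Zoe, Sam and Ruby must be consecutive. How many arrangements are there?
Treat the 4 as one block: (6-4+1)! × 4! = 6 × 24 = 144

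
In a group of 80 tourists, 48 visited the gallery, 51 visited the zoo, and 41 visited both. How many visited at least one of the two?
|A∪B| = |A| + |B| - |A∩B| = 48 + 51 - 41 = 58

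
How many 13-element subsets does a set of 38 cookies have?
C(38,13) = 38!/(13!×25!) = 5414950296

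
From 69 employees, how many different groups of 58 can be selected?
C(69,58) = 69!/(58!×11!) = 1823810410032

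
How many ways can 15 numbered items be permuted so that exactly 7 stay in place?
Choose the 7 fixed points C(15,7) = 6435, derange the rest: !8 = Σ_{j=0}^{8} (-1)^j·8!/j! = 40320 - 40320 + 20160 - 6720 + 1680 - 336 + 56 - 8 + 1 = 14833. Product = 6435 × 14833 = 95450355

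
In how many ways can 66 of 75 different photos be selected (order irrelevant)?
C(75,66) = 75!/(66!×9!) = 125595622175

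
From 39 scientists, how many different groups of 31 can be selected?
C(39,31) = 39!/(31!×8!) = 61523748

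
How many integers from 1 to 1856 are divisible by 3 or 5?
⌊1856/3⌋ + ⌊1856/5⌋ - ⌊1856/15⌋ = 618 + 371 - 123 = 866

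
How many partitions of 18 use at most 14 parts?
By conjugation, equals partitions of 18 into parts ≤ 14. Let r_j(i) = number of partitions of i into parts ≤ j, for i = 0..18. r_1(i) = 1 for all i; r_j(i) = r_{j-1}(i) + r_j(i-j). Rows j = 2..14: ≤2: 1 1 2 2 3 3 4 4 5 5 6 6 7 7 8 8 9 9 10; ≤3: 1 1 2 3 4 5 7 8 10 12 14 16 19 21 24 27 30 33 37; ≤4: 1 1 2 3 5 6 9 11 15 18 23 27 34 39 47 54 64 72 84; ≤5: 1 1 2 3 5 7 10 13 18 23 30 37 47 57 70 84 101 119 141; ≤6: 1 1 2 3 5 7 11 14 20 26 35 44 58 71 90 110 136 163 199; ≤7: 1 1 2 3 5 7 11 15 21 28 38 49 65 82 105 131 164 201 248; ≤8: 1 1 2 3 5 7 11 15 22 29 40 52 70 89 116 146 186 230 288; ≤9: 1 1 2 3 5 7 11 15 22 30 41 54 73 94 123 157 201 252 318; ≤10: 1 1 2 3 5 7 11 15 22 30 42 55 75 97 128 164 212 267 340; ≤11: 1 1 2 3 5 7 11 15 22 30 42 56 76 99 131 169 219 278 355; ≤12: 1 1 2 3 5 7 11 15 22 30 42 56 77 100 133 172 224 285 366; ≤13: 1 1 2 3 5 7 11 15 22 30 42 56 77 101 134 174 227 290 373; ≤14: 1 1 2 3 5 7 11 15 22 30 42 56 77 101 135 175 229 293 378. r_14(18) = 378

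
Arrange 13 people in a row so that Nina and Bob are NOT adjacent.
Total - adjacent = 13! - (13-1)!×2 = 6227020800 - 958003200 = 5269017600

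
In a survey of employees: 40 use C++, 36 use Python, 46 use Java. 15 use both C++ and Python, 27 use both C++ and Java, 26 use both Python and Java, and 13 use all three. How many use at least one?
|A∪B∪C| = 40+36+46-15-27-26+13 = 67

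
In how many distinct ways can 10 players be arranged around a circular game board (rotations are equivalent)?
Circular: fix one position, arrange the rest. (10-1)! = 362880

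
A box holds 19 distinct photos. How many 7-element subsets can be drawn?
C(19,7) = 19!/(7!×12!) = 50388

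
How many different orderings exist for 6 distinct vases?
6! = 720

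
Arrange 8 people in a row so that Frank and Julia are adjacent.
Treat as block: (8-1)! × 2! = 5040 × 2 = 10080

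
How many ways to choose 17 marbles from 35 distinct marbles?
C(35,17) = 35!/(17!×18!) = 4537567650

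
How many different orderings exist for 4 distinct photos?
4! = 24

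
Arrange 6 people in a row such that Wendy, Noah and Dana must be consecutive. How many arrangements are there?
Treat the 3 as one block: (6-3+1)! × 3! = 24 × 6 = 144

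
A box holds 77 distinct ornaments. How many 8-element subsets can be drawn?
C(77,8) = 77!/(8!×69!) = 21042072975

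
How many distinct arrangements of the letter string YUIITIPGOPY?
11! / (1! × 1! × 1! × 2! × 1! × 3! × 2!) = 1663200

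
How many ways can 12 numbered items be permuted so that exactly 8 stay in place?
Choose the 8 fixed points C(12,8) = 495, derange the rest: !4 = Σ_{j=0}^{4} (-1)^j·4!/j! = 24 - 24 + 12 - 4 + 1 = 9. Product = 495 × 9 = 4455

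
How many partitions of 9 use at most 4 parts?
By conjugation, equals partitions of 9 into parts ≤ 4. Let r_j(i) = number of partitions of i into parts ≤ j, for i = 0..9. r_1(i) = 1 for all i; r_j(i) = r_{j-1}(i) + r_j(i-j). Rows j = 2..4: ≤2: 1 1 2 2 3 3 4 4 5 5; ≤3: 1 1 2 3 4 5 7 8 10 12; ≤4: 1 1 2 3 5 6 9 11 15 18. r_4(9) = 18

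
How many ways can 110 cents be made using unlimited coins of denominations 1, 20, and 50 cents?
Coefficient of x^110 in 1/(1-x^1) · 1/(1-x^20) · 1/(1-x^50). Case on j = number of 50-cent coins (j = 0..2); remainder r = 110 - 50j is made from {1,20} in ⌊r/20⌋+1 ways. r = 110, 60, 10 → 6 + 4 + 1 = 11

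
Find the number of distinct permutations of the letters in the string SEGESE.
6! / (1! × 3! × 2!) = 60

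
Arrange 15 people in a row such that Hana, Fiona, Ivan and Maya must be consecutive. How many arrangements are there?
Treat the 4 as one block: (15-4+1)! × 4! = 479001600 × 24 = 11496038400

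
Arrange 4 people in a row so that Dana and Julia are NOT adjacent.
Total - adjacent = 4! - (4-1)!×2 = 24 - 12 = 12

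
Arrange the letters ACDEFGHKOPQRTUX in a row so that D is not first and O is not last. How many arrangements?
By inclusion-exclusion: 15! - 2×(15-1)! + (15-2)! = 1307674368000 - 174356582400 + 6227020800 = 1139544806400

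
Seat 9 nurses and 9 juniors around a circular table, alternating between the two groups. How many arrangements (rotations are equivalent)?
Fix one of the nurses: (9-1)! ways for the remaining nurses, × 9! ways for the juniors = 40320 × 362880 = 14631321600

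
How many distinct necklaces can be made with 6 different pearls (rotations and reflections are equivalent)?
(6-1)!/2 = 120/2 = 60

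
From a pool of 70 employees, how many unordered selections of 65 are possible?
C(70,65) = 70!/(65!×5!) = 12103014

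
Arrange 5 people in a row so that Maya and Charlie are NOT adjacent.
Total - adjacent = 5! - (5-1)!×2 = 120 - 48 = 72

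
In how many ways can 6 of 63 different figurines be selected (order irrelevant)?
C(63,6) = 63!/(6!×57!) = 67945521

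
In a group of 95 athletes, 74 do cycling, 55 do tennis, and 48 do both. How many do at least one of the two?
|A∪B| = |A| + |B| - |A∩B| = 74 + 55 - 48 = 81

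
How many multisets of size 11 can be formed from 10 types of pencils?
C(11+10-1, 10-1) = C(20, 9) = 167960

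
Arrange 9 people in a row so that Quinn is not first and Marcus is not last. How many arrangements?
By inclusion-exclusion: 9! - 2×(9-1)! + (9-2)! = 362880 - 80640 + 5040 = 287280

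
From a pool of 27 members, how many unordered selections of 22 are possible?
C(27,22) = 27!/(22!×5!) = 80730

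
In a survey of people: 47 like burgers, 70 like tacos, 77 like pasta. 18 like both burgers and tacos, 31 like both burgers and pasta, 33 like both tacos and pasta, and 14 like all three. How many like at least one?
|A∪B∪C| = 47+70+77-18-31-33+14 = 126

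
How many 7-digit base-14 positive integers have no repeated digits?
First digit: 13 choices (nonzero). Then descending: 13 × 13 × 12 × 11 × 10 × 9 × 8 = 16061760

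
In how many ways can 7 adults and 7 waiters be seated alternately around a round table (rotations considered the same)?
Fix one of the adults: (7-1)! ways for the remaining adults, × 7! ways for the waiters = 720 × 5040 = 3628800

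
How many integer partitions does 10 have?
Pentagonal recurrence p(n) = p(n-1) + p(n-2) - p(n-5) - p(n-7) + p(n-12) + p(n-15) - ... gives p(0..9) = 1, 1, 2, 3, 5, 7, 11, 15, 22, 30. p(10) = p(9) + p(8) - p(5) - p(3) = 30 + 22 - 7 - 3 = 42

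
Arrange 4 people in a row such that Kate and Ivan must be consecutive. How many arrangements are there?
Treat the 2 as one block: (4-2+1)! × 2! = 6 × 2 = 12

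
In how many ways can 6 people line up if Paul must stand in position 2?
Fix one position: (6-1)! = 120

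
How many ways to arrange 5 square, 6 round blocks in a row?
11! / (5! × 6!) = 462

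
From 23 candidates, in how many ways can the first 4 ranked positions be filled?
P(23,4) = 23!/(23-4)! = 212520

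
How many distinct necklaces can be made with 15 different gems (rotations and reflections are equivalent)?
(15-1)!/2 = 87178291200/2 = 43589145600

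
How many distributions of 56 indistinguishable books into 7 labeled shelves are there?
C(56+7-1, 7-1) = C(62, 6) = 61474519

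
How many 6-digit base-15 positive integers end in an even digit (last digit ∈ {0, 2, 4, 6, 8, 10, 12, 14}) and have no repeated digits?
Last∈{0,2,4,6,8,10,12,14}. Last=0: 240240. Last nonzero: 7×13×P(13,4) = 1561560. Total = 1801800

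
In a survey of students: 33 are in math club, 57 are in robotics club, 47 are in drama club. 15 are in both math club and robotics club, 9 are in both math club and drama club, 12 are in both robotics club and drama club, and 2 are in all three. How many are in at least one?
|A∪B∪C| = 33+57+47-15-9-12+2 = 103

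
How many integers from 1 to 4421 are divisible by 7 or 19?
⌊4421/7⌋ + ⌊4421/19⌋ - ⌊4421/133⌋ = 631 + 232 - 33 = 830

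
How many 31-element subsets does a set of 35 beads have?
C(35,31) = 35!/(31!×4!) = 52360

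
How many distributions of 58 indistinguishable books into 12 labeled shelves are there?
C(58+12-1, 12-1) = C(69, 11) = 1823810410032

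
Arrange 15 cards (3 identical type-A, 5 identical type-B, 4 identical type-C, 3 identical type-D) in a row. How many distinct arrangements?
15! / (3! × 5! × 4! × 3!) = 12612600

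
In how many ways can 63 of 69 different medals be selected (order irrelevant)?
C(69,63) = 69!/(63!×6!) = 119877472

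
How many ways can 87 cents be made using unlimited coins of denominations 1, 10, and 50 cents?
Coefficient of x^87 in 1/(1-x^1) · 1/(1-x^10) · 1/(1-x^50). Case on j = number of 50-cent coins (j = 0..1); remainder r = 87 - 50j is made from {1,10} in ⌊r/10⌋+1 ways. r = 87, 37 → 9 + 4 = 13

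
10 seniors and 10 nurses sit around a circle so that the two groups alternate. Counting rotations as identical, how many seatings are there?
Fix one of the seniors: (10-1)! ways for the remaining seniors, × 10! ways for the nurses = 362880 × 3628800 = 1316818944000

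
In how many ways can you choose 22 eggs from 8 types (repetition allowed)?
C(22+8-1, 8-1) = C(29, 7) = 1560780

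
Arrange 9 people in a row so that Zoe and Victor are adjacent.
Treat as block: (9-1)! × 2! = 40320 × 2 = 80640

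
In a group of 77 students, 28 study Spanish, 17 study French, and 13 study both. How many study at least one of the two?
|A∪B| = |A| + |B| - |A∩B| = 28 + 17 - 13 = 32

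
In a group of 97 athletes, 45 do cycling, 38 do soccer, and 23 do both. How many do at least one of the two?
|A∪B| = |A| + |B| - |A∩B| = 45 + 38 - 23 = 60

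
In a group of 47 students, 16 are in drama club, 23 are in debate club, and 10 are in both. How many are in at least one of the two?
|A∪B| = |A| + |B| - |A∩B| = 16 + 23 - 10 = 29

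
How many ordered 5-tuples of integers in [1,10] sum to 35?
Coefficient of x^35 in (x + x² + ... + x^10)^5. By inclusion-exclusion on dice exceeding 10: Σ_j (-1)^j C(5,j)·C(35-1-10j, 4) = C(5,0)·C(34,4) - C(5,1)·C(24,4) + C(5,2)·C(14,4) - C(5,3)·C(4,4) = 1·46376 - 5·10626 + 10·1001 - 10·1 = 3246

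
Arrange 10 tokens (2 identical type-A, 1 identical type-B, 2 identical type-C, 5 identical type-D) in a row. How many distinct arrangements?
10! / (2! × 1! × 2! × 5!) = 7560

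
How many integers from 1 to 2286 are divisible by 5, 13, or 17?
⌊2286/5⌋+⌊2286/13⌋+⌊2286/17⌋ - ⌊2286/65⌋-⌊2286/85⌋-⌊2286/221⌋ + ⌊2286/1105⌋ = 457+175+134 - 35-26-10 + 2 = 697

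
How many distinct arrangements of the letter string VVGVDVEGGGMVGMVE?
16! / (1! × 2! × 5! × 2! × 6!) = 60540480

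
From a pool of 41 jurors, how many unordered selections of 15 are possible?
C(41,15) = 41!/(15!×26!) = 63432274896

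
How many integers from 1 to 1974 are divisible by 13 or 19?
⌊1974/13⌋ + ⌊1974/19⌋ - ⌊1974/247⌋ = 151 + 103 - 7 = 247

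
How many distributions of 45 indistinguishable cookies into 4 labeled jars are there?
C(45+4-1, 4-1) = C(48, 3) = 17296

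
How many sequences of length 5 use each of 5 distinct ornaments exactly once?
5! = 120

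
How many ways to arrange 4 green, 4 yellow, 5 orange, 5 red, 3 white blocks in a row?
21! / (4! × 4! × 5! × 5! × 3!) = 1026615189600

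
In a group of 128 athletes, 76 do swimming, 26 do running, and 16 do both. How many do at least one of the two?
|A∪B| = |A| + |B| - |A∩B| = 76 + 26 - 16 = 86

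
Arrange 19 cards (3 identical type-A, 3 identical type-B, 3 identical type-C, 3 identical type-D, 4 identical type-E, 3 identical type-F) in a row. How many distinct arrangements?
19! / (3! × 3! × 3! × 3! × 4! × 3!) = 651819168000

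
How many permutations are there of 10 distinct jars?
10! = 3628800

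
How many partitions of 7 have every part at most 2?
Let r_j(i) = number of partitions of i into parts ≤ j, for i = 0..7. r_1(i) = 1 for all i; r_j(i) = r_{j-1}(i) + r_j(i-j). Rows j = 2..2: ≤2: 1 1 2 2 3 3 4 4. r_2(7) = 4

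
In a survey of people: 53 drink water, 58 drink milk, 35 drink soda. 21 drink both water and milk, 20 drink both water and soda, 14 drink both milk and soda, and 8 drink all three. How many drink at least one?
|A∪B∪C| = 53+58+35-21-20-14+8 = 99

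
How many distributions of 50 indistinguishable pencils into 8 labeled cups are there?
C(50+8-1, 8-1) = C(57, 7) = 264385836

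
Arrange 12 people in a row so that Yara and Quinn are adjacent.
Treat as block: (12-1)! × 2! = 39916800 × 2 = 79833600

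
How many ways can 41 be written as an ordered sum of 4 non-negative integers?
C(41+4-1, 4-1) = C(44, 3) = 13244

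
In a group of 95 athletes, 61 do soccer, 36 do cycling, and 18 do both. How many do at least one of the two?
|A∪B| = |A| + |B| - |A∩B| = 61 + 36 - 18 = 79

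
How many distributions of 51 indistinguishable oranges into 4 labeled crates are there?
C(51+4-1, 4-1) = C(54, 3) = 24804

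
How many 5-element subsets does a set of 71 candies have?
C(71,5) = 71!/(5!×66!) = 13019909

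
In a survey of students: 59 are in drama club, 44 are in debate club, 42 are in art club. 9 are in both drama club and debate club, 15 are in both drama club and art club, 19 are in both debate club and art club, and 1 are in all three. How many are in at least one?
|A∪B∪C| = 59+44+42-9-15-19+1 = 103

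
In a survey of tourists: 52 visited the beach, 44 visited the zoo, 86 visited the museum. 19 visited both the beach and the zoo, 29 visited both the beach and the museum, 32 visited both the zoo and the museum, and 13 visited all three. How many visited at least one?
|A∪B∪C| = 52+44+86-19-29-32+13 = 115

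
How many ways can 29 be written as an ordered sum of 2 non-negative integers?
C(29+2-1, 2-1) = C(30, 1) = 30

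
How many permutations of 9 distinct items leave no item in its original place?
!9 = Σ_{j=0}^{9} (-1)^j·9!/j! = 362880 - 362880 + 181440 - 60480 + 15120 - 3024 + 504 - 72 + 9 - 1 = 133496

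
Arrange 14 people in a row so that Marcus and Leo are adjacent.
Treat as block: (14-1)! × 2! = 6227020800 × 2 = 12454041600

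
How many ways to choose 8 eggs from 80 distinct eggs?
C(80,8) = 80!/(8!×72!) = 28987537150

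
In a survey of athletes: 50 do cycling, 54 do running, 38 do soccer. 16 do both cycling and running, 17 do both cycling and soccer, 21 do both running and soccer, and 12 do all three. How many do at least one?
|A∪B∪C| = 50+54+38-16-17-21+12 = 100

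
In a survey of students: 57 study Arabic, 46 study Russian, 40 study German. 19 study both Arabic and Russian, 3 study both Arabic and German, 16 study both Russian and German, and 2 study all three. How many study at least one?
|A∪B∪C| = 57+46+40-19-3-16+2 = 107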